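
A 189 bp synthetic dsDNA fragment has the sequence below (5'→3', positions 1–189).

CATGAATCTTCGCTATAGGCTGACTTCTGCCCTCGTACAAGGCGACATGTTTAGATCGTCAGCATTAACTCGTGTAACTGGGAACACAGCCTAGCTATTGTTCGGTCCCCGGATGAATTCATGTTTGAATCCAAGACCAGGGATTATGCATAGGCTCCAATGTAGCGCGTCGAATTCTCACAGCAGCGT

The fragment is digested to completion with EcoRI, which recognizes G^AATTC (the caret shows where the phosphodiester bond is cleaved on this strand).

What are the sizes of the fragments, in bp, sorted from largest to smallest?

115, 57, 17 bp

EcoRI sites (GAATTC) start at positions 115, 172.
EcoRI cuts after the first base of each site, so after positions 115, 172.
Linear molecule, 2 cuts → 3 fragments:
  1–115 → 115 bp
  116–172 → 57 bp
  173–189 → 17 bp
Sorted largest to smallest: 115, 57, 17 bp.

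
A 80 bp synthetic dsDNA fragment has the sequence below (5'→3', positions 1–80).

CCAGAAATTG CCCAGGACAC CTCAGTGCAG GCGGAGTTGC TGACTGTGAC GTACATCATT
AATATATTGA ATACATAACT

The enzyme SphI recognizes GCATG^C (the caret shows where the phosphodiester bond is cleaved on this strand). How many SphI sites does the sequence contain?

0

No occurrence of GCATGC is present in the sequence.
SphI does not cut: 0 sites.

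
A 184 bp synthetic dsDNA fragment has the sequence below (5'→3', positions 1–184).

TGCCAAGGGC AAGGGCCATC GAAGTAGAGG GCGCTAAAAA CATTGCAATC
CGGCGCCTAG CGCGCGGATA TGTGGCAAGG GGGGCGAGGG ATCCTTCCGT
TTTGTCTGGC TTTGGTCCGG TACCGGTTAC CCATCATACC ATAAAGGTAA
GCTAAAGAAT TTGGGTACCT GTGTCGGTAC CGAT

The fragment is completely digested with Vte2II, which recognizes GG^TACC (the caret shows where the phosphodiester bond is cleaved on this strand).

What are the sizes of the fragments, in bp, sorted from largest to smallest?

120, 45, 12, 7 bp

Vte2II sites (GGTACC) start at positions 119, 164, 176.
Vte2II cuts after base 2 of each site, so after positions 120, 165, 177.
Linear molecule, 3 cuts → 4 fragments:
  1–120 → 120 bp
  121–165 → 45 bp
  166–177 → 12 bp
  178–184 → 7 bp
Sorted largest to smallest: 120, 45, 12, 7 bp.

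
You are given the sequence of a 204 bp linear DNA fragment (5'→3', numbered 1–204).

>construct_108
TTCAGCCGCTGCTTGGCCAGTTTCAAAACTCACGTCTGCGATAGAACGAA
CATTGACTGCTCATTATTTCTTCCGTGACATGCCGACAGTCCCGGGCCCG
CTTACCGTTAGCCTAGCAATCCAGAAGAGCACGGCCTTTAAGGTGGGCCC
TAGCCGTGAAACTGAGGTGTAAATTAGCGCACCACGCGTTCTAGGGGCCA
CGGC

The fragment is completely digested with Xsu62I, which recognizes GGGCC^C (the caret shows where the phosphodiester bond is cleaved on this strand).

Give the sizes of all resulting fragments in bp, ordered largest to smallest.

98, 55, 51 bp

Xsu62I sites (GGGCCC) start at positions 94, 145.
Xsu62I cuts after base 5 of each site (before the last base), so after positions 98, 149.
Linear molecule, 2 cuts → 3 fragments:
  1–98 → 98 bp
  99–149 → 51 bp
  150–204 → 55 bp
Sorted largest to smallest: 98, 55, 51 bp.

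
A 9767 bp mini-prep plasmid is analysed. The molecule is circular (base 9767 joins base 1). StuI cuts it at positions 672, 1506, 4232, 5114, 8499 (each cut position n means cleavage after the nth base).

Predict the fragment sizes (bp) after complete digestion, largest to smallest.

3385, 2726, 1940, 882, 834 bp

Circular molecule, 5 cuts → 5 fragments:
  1506 − 672 = 834 bp
  4232 − 1506 = 2726 bp
  5114 − 4232 = 882 bp
  8499 − 5114 = 3385 bp
  wrap: 9767 − 8499 + 672 = 1940 bp
Sorted largest to smallest: 3385, 2726, 1940, 882, 834 bp.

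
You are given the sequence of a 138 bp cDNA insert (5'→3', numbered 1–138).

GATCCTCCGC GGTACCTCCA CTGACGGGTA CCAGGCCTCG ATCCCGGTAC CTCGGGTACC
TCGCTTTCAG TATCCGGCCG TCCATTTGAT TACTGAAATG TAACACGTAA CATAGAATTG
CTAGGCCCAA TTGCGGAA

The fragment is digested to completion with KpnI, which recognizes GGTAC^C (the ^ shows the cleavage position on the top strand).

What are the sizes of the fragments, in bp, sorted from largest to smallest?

79, 19, 16, 15, 9 bp

KpnI sites (GGTACC) start at positions 11, 27, 46, 55.
KpnI cuts after base 5 of each site (before the last base), so after positions 15, 31, 50, 59.
Linear molecule, 4 cuts → 5 fragments:
  1–15 → 15 bp
  16–31 → 16 bp
  32–50 → 19 bp
  51–59 → 9 bp
  60–138 → 79 bp
Sorted largest to smallest: 79, 19, 16, 15, 9 bp.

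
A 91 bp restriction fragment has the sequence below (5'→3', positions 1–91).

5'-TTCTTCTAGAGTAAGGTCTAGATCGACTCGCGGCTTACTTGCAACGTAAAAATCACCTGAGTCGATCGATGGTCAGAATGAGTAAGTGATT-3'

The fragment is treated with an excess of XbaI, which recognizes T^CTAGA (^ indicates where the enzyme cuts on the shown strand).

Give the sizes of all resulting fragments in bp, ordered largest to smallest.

XbaI sites (TCTAGA) start at positions 5, 17.
XbaI cuts after the first base of each site, so after positions 5, 17.
Linear molecule, 2 cuts → 3 fragments:
  1–5 → 5 bp
  6–17 → 12 bp
  18–91 → 74 bp
Sorted largest to smallest: 74, 12, 5 bp.

74, 12, 5 bp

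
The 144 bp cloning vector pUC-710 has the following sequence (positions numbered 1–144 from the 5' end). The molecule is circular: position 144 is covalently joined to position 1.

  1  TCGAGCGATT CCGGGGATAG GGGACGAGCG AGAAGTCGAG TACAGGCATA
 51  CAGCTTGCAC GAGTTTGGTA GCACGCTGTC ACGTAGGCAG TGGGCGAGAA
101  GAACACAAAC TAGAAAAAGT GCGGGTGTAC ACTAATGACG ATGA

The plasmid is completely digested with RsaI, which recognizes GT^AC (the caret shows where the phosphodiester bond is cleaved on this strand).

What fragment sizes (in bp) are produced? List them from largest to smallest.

87, 57 bp

RsaI sites (GTAC) start at positions 40, 127.
RsaI cuts after base 2 of each site, so after positions 41, 128.
Circular molecule, 2 cuts → 2 fragments:
  42–128 → 87 bp
  129–144 then 1–41 → 16 + 41 = 57 bp
Sorted largest to smallest: 87, 57 bp.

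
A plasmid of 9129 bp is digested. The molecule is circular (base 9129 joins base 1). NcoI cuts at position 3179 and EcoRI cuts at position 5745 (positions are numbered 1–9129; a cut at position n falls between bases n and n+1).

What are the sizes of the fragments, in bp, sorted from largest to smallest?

6563, 2566 bp

Combined cut positions (sorted): 3179, 5745.
Circular molecule, 2 cuts → 2 fragments:
  5745 − 3179 = 2566 bp
  wrap: 9129 − 5745 + 3179 = 6563 bp
Sorted largest to smallest: 6563, 2566 bp.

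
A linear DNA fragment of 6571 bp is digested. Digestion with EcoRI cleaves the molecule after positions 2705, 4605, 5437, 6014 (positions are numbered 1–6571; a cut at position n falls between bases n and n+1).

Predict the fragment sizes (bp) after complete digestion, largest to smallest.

2705, 1900, 832, 577, 557 bp

Linear molecule, 4 cuts → 5 fragments:
  2705 − 0 = 2705 bp
  4605 − 2705 = 1900 bp
  5437 − 4605 = 832 bp
  6014 − 5437 = 577 bp
  6571 − 6014 = 557 bp
Sorted largest to smallest: 2705, 1900, 832, 577, 557 bp.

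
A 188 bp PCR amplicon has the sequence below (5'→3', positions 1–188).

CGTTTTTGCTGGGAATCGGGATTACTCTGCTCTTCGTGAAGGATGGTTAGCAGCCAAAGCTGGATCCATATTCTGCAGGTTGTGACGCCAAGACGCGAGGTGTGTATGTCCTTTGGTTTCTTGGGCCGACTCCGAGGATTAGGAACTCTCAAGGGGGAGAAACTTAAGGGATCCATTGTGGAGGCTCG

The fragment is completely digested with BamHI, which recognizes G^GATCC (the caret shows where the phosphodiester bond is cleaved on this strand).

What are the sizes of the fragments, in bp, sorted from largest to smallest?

107, 62, 19 bp

BamHI sites (GGATCC) start at positions 62, 169.
BamHI cuts after the first base of each site, so after positions 62, 169.
Linear molecule, 2 cuts → 3 fragments:
  1–62 → 62 bp
  63–169 → 107 bp
  170–188 → 19 bp
Sorted largest to smallest: 107, 62, 19 bp.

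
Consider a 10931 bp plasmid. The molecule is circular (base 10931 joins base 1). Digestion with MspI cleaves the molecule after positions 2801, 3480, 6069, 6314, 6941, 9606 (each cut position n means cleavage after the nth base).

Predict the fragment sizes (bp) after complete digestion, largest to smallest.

Circular molecule, 6 cuts → 6 fragments:
  3480 − 2801 = 679 bp
  6069 − 3480 = 2589 bp
  6314 − 6069 = 245 bp
  6941 − 6314 = 627 bp
  9606 − 6941 = 2665 bp
  wrap: 10931 − 9606 + 2801 = 4126 bp
Sorted largest to smallest: 4126, 2665, 2589, 679, 627, 245 bp.

4126, 2665, 2589, 679, 627, 245 bp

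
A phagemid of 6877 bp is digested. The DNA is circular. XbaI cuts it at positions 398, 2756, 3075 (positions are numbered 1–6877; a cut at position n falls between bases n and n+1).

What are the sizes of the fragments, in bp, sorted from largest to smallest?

Circular molecule, 3 cuts → 3 fragments:
  2756 − 398 = 2358 bp
  3075 − 2756 = 319 bp
  wrap: 6877 − 3075 + 398 = 4200 bp
Sorted largest to smallest: 4200, 2358, 319 bp.

4200, 2358, 319 bp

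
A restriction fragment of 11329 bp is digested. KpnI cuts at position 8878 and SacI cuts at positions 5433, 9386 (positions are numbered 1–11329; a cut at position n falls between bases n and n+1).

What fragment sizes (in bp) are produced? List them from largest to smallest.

5433, 3445, 1943, 508 bp

Combined cut positions (sorted): 5433, 8878, 9386.
Linear molecule, 3 cuts → 4 fragments:
  5433 − 0 = 5433 bp
  8878 − 5433 = 3445 bp
  9386 − 8878 = 508 bp
  11329 − 9386 = 1943 bp
Sorted largest to smallest: 5433, 3445, 1943, 508 bp.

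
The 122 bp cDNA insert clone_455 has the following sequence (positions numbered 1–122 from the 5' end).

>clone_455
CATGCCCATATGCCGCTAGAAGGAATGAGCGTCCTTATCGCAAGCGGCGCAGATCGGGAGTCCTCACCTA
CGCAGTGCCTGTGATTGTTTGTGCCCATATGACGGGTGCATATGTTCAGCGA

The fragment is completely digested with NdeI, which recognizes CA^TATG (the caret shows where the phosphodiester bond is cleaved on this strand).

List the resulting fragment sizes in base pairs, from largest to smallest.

89, 13, 12, 8 bp

NdeI sites (CATATG) start at positions 7, 96, 109.
NdeI cuts after base 2 of each site, so after positions 8, 97, 110.
Linear molecule, 3 cuts → 4 fragments:
  1–8 → 8 bp
  9–97 → 89 bp
  98–110 → 13 bp
  111–122 → 12 bp
Sorted largest to smallest: 89, 13, 12, 8 bp.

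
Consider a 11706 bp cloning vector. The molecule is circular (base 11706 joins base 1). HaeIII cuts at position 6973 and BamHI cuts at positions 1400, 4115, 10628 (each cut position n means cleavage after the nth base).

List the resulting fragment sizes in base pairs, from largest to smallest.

Combined cut positions (sorted): 1400, 4115, 6973, 10628.
Circular molecule, 4 cuts → 4 fragments:
  4115 − 1400 = 2715 bp
  6973 − 4115 = 2858 bp
  10628 − 6973 = 3655 bp
  wrap: 11706 − 10628 + 1400 = 2478 bp
Sorted largest to smallest: 3655, 2858, 2715, 2478 bp.

3655, 2858, 2715, 2478 bp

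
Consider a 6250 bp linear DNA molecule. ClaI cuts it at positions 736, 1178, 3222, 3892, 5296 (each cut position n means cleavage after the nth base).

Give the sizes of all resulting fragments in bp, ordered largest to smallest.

2044, 1404, 954, 736, 670, 442 bp

Linear molecule, 5 cuts → 6 fragments:
  736 − 0 = 736 bp
  1178 − 736 = 442 bp
  3222 − 1178 = 2044 bp
  3892 − 3222 = 670 bp
  5296 − 3892 = 1404 bp
  6250 − 5296 = 954 bp
Sorted largest to smallest: 2044, 1404, 954, 736, 670, 442 bp.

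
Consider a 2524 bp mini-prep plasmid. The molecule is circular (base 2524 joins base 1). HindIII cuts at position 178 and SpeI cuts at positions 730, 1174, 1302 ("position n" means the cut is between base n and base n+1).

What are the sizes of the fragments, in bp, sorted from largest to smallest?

Combined cut positions (sorted): 178, 730, 1174, 1302.
Circular molecule, 4 cuts → 4 fragments:
  730 − 178 = 552 bp
  1174 − 730 = 444 bp
  1302 − 1174 = 128 bp
  wrap: 2524 − 1302 + 178 = 1400 bp
Sorted largest to smallest: 1400, 552, 444, 128 bp.

1400, 552, 444, 128 bp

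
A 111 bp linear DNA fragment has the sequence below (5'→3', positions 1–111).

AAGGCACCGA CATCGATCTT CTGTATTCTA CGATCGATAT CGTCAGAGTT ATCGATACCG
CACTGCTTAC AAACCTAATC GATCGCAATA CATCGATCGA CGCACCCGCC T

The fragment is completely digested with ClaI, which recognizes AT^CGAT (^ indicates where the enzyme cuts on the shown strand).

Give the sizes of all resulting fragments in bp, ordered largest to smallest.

27, 21, 18, 18, 14, 13 bp

ClaI sites (ATCGAT) start at positions 12, 33, 51, 78, 92.
ClaI cuts after base 2 of each site, so after positions 13, 34, 52, 79, 93.
Linear molecule, 5 cuts → 6 fragments:
  1–13 → 13 bp
  14–34 → 21 bp
  35–52 → 18 bp
  53–79 → 27 bp
  80–93 → 14 bp
  94–111 → 18 bp
Sorted largest to smallest: 27, 21, 18, 18, 14, 13 bp.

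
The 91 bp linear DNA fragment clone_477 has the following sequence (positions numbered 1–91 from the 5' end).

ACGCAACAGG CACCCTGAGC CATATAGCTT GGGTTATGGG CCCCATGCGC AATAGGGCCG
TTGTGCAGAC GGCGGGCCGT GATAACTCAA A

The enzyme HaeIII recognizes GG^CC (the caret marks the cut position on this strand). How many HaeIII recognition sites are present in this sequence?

3

GGCC occurs starting at positions 39, 56, 75.
HaeIII cuts at 3 sites.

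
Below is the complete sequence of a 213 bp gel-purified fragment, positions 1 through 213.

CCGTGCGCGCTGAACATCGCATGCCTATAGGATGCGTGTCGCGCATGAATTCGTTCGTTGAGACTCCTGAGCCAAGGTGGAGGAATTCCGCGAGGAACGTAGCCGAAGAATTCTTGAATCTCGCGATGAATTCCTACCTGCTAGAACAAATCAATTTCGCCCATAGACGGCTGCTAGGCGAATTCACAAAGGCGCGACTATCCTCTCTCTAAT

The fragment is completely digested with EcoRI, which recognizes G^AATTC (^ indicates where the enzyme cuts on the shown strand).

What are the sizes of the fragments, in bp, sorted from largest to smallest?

52, 47, 36, 33, 25, 20 bp

EcoRI sites (GAATTC) start at positions 47, 83, 108, 128, 180.
EcoRI cuts after the first base of each site, so after positions 47, 83, 108, 128, 180.
Linear molecule, 5 cuts → 6 fragments:
  1–47 → 47 bp
  48–83 → 36 bp
  84–108 → 25 bp
  109–128 → 20 bp
  129–180 → 52 bp
  181–213 → 33 bp
Sorted largest to smallest: 52, 47, 36, 33, 25, 20 bp.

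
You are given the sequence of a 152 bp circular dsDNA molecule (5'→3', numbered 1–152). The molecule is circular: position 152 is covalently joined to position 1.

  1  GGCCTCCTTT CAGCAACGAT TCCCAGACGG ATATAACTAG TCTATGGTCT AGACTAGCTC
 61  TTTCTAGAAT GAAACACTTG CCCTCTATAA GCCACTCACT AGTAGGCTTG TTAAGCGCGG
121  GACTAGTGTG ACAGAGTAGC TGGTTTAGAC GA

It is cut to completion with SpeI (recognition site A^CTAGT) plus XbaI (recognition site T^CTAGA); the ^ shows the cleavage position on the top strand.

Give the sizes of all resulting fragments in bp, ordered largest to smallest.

SpeI sites (ACTAGT) start at positions 36, 98, 122.
SpeI cuts after the first base of each site, so after positions 36, 98, 122.
XbaI sites (TCTAGA) start at positions 48, 63.
XbaI cuts after the first base of each site, so after positions 48, 63.
Combined cut positions: 36, 48, 63, 98, 122.
Circular molecule, 5 cuts → 5 fragments:
  37–48 → 12 bp
  49–63 → 15 bp
  64–98 → 35 bp
  99–122 → 24 bp
  123–152 then 1–36 → 30 + 36 = 66 bp
Sorted largest to smallest: 66, 35, 24, 15, 12 bp.

66, 35, 24, 15, 12 bp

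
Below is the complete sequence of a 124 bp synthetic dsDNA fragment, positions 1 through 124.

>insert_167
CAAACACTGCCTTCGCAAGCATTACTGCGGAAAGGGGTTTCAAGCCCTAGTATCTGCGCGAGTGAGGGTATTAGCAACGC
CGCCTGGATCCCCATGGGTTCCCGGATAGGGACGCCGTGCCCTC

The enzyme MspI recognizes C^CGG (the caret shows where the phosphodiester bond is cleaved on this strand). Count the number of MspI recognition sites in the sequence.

CCGG occurs starting at position 102.
MspI cuts at 1 site.

1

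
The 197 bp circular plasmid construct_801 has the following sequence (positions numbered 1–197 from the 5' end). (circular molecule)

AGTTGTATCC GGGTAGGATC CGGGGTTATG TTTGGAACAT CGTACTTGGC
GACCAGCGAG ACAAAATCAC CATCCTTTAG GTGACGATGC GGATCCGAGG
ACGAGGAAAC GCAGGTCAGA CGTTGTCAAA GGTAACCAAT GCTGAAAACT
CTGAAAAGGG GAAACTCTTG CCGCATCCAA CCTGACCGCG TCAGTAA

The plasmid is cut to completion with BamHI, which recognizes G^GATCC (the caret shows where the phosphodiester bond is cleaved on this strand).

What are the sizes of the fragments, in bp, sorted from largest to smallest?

122, 75 bp

BamHI sites (GGATCC) start at positions 16, 91.
BamHI cuts after the first base of each site, so after positions 16, 91.
Circular molecule, 2 cuts → 2 fragments:
  17–91 → 75 bp
  92–197 then 1–16 → 106 + 16 = 122 bp
Sorted largest to smallest: 122, 75 bp.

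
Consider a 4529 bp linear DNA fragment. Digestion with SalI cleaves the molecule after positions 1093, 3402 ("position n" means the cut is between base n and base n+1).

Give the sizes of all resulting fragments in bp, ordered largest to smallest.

2309, 1127, 1093 bp

Linear molecule, 2 cuts → 3 fragments:
  1093 − 0 = 1093 bp
  3402 − 1093 = 2309 bp
  4529 − 3402 = 1127 bp
Sorted largest to smallest: 2309, 1127, 1093 bp.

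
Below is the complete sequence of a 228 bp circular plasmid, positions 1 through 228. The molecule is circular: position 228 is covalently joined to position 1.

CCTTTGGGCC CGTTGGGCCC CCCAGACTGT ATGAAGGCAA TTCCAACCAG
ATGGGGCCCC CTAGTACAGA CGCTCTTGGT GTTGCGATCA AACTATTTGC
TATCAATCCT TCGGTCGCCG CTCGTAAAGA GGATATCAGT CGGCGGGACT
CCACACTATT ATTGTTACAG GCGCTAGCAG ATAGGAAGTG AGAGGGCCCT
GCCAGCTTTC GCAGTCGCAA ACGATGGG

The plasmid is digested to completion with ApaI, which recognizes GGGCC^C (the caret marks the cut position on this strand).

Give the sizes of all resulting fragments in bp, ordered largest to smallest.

140, 40, 39, 9 bp

ApaI sites (GGGCCC) start at positions 6, 15, 54, 194.
ApaI cuts after base 5 of each site (before the last base), so after positions 10, 19, 58, 198.
Circular molecule, 4 cuts → 4 fragments:
  11–19 → 9 bp
  20–58 → 39 bp
  59–198 → 140 bp
  199–228 then 1–10 → 30 + 10 = 40 bp
Sorted largest to smallest: 140, 40, 39, 9 bp.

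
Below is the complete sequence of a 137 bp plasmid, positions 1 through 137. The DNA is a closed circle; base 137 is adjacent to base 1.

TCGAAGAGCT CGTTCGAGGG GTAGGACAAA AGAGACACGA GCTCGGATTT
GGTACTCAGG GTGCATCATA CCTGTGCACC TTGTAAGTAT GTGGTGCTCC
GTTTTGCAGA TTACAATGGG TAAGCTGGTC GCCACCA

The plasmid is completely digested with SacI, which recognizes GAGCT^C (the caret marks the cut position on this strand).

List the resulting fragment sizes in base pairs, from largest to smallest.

104, 33 bp

SacI sites (GAGCTC) start at positions 6, 39.
SacI cuts after base 5 of each site (before the last base), so after positions 10, 43.
Circular molecule, 2 cuts → 2 fragments:
  11–43 → 33 bp
  44–137 then 1–10 → 94 + 10 = 104 bp
Sorted largest to smallest: 104, 33 bp.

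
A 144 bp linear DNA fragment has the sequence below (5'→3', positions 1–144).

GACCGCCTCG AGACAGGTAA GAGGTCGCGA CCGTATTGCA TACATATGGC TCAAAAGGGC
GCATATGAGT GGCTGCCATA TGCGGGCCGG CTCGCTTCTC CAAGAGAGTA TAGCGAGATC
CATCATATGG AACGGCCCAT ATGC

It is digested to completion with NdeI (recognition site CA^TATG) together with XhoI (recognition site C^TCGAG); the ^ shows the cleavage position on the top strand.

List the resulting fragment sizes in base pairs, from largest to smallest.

NdeI sites (CATATG) start at positions 43, 62, 77, 124, 138.
NdeI cuts after base 2 of each site, so after positions 44, 63, 78, 125, 139.
The XhoI site (CTCGAG) starts at position 7.
XhoI cuts after the first base of each site, so after position 7.
Combined cut positions: 7, 44, 63, 78, 125, 139.
Linear molecule, 6 cuts → 7 fragments:
  1–7 → 7 bp
  8–44 → 37 bp
  45–63 → 19 bp
  64–78 → 15 bp
  79–125 → 47 bp
  126–139 → 14 bp
  140–144 → 5 bp
Sorted largest to smallest: 47, 37, 19, 15, 14, 7, 5 bp.

47, 37, 19, 15, 14, 7, 5 bp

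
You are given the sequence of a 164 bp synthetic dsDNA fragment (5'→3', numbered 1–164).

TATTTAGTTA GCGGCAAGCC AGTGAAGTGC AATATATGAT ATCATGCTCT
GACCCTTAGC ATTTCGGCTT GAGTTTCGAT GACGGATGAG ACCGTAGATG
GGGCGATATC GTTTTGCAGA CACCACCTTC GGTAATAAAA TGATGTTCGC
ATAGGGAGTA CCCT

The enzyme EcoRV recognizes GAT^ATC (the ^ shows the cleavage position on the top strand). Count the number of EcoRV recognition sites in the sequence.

GATATC occurs starting at positions 38, 105.
EcoRV cuts at 2 sites.

2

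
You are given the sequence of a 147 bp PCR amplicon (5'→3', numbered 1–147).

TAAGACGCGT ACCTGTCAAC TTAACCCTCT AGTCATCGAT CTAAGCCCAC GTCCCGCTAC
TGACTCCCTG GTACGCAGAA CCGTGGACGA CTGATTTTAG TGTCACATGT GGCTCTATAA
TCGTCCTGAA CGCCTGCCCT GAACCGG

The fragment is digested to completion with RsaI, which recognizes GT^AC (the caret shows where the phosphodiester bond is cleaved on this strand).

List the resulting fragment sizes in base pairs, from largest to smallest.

RsaI sites (GTAC) start at positions 9, 71.
RsaI cuts after base 2 of each site, so after positions 10, 72.
Linear molecule, 2 cuts → 3 fragments:
  1–10 → 10 bp
  11–72 → 62 bp
  73–147 → 75 bp
Sorted largest to smallest: 75, 62, 10 bp.

75, 62, 10 bp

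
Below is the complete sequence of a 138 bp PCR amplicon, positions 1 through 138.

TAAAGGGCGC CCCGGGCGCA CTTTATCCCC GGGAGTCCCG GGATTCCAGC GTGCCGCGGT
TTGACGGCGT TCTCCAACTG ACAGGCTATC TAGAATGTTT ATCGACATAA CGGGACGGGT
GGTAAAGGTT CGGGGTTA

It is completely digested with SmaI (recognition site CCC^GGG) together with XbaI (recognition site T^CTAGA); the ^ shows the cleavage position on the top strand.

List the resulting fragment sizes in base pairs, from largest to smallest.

SmaI sites (CCCGGG) start at positions 11, 28, 37.
SmaI cuts after base 3 of each site, so after positions 13, 30, 39.
The XbaI site (TCTAGA) starts at position 89.
XbaI cuts after the first base of each site, so after position 89.
Combined cut positions: 13, 30, 39, 89.
Linear molecule, 4 cuts → 5 fragments:
  1–13 → 13 bp
  14–30 → 17 bp
  31–39 → 9 bp
  40–89 → 50 bp
  90–138 → 49 bp
Sorted largest to smallest: 50, 49, 17, 13, 9 bp.

50, 49, 17, 13, 9 bp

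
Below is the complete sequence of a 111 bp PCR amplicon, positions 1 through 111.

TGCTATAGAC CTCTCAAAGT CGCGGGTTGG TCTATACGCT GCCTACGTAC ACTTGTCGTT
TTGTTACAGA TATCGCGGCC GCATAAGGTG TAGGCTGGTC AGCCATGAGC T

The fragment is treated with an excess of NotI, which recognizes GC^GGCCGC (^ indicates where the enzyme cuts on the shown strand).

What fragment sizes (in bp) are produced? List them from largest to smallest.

The NotI site (GCGGCCGC) starts at position 75.
NotI cuts after base 2 of each site, so after position 76.
Linear molecule, 1 cut → 2 fragments:
  1–76 → 76 bp
  77–111 → 35 bp
Sorted largest to smallest: 76, 35 bp.

76, 35 bp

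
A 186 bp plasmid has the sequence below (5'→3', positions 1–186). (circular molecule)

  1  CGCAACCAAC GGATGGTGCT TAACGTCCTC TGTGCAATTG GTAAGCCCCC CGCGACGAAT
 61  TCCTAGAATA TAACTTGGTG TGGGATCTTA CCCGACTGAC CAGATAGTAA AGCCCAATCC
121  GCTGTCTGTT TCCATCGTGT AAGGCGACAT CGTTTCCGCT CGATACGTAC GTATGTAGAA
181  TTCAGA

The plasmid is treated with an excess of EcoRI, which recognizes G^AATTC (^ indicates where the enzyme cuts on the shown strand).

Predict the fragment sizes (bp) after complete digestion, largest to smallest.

EcoRI sites (GAATTC) start at positions 57, 178.
EcoRI cuts after the first base of each site, so after positions 57, 178.
Circular molecule, 2 cuts → 2 fragments:
  58–178 → 121 bp
  179–186 then 1–57 → 8 + 57 = 65 bp
Sorted largest to smallest: 121, 65 bp.

121, 65 bp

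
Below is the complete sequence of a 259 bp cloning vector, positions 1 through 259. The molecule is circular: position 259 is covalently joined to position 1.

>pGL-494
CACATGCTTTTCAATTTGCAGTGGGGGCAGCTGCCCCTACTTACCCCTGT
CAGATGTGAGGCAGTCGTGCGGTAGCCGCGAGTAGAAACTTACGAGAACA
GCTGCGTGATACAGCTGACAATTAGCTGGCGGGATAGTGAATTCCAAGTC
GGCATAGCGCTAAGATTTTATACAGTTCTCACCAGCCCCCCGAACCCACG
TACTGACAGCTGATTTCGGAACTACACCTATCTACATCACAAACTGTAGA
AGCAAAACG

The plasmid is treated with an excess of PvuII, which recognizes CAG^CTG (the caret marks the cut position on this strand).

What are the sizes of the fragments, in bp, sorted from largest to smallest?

PvuII sites (CAGCTG) start at positions 28, 99, 112, 207.
PvuII cuts after base 3 of each site, so after positions 30, 101, 114, 209.
Circular molecule, 4 cuts → 4 fragments:
  31–101 → 71 bp
  102–114 → 13 bp
  115–209 → 95 bp
  210–259 then 1–30 → 50 + 30 = 80 bp
Sorted largest to smallest: 95, 80, 71, 13 bp.

95, 80, 71, 13 bp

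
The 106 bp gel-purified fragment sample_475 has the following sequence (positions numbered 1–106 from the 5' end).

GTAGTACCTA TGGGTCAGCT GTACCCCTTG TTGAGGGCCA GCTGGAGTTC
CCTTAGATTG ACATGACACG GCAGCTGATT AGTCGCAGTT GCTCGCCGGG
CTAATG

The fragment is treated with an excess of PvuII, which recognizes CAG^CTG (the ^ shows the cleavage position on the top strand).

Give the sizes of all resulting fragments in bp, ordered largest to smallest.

PvuII sites (CAGCTG) start at positions 16, 39, 72.
PvuII cuts after base 3 of each site, so after positions 18, 41, 74.
Linear molecule, 3 cuts → 4 fragments:
  1–18 → 18 bp
  19–41 → 23 bp
  42–74 → 33 bp
  75–106 → 32 bp
Sorted largest to smallest: 33, 32, 23, 18 bp.

33, 32, 23, 18 bp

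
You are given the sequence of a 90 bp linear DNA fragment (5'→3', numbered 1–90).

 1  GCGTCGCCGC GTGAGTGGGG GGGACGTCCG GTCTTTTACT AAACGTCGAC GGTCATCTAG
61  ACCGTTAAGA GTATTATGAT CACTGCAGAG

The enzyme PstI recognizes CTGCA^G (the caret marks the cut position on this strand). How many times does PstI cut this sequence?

CTGCAG occurs starting at position 83.
PstI cuts at 1 site.

1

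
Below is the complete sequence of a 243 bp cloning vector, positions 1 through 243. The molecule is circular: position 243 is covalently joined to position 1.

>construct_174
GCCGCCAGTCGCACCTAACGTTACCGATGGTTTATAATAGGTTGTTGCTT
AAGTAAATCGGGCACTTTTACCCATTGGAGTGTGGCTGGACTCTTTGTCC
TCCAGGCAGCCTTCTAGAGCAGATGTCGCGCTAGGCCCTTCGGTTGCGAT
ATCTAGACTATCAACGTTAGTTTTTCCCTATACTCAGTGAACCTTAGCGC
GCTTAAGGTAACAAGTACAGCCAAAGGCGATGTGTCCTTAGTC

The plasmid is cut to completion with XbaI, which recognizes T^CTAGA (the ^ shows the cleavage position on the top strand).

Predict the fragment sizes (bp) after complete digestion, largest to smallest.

204, 39 bp

XbaI sites (TCTAGA) start at positions 113, 152.
XbaI cuts after the first base of each site, so after positions 113, 152.
Circular molecule, 2 cuts → 2 fragments:
  114–152 → 39 bp
  153–243 then 1–113 → 91 + 113 = 204 bp
Sorted largest to smallest: 204, 39 bp.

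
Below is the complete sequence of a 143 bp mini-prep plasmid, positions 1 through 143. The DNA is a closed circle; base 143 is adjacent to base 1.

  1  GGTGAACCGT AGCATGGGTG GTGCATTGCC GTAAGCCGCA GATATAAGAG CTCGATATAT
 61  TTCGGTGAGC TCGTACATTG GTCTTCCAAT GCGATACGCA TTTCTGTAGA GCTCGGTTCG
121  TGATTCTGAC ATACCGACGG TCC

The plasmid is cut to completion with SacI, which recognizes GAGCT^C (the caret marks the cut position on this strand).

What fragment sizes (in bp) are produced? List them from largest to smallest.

82, 42, 19 bp

SacI sites (GAGCTC) start at positions 48, 67, 109.
SacI cuts after base 5 of each site (before the last base), so after positions 52, 71, 113.
Circular molecule, 3 cuts → 3 fragments:
  53–71 → 19 bp
  72–113 → 42 bp
  114–143 then 1–52 → 30 + 52 = 82 bp
Sorted largest to smallest: 82, 42, 19 bp.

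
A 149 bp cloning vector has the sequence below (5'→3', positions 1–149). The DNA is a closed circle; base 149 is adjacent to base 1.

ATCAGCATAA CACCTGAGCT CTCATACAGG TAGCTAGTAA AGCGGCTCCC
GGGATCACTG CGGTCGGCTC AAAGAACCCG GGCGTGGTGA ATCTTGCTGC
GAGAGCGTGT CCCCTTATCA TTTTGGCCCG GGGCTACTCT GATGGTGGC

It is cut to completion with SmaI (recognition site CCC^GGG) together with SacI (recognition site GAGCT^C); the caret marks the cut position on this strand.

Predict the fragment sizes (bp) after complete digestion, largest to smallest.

50, 40, 30, 29 bp

SmaI sites (CCCGGG) start at positions 48, 77, 127.
SmaI cuts after base 3 of each site, so after positions 50, 79, 129.
The SacI site (GAGCTC) starts at position 16.
SacI cuts after base 5 of each site (before the last base), so after position 20.
Combined cut positions: 20, 50, 79, 129.
Circular molecule, 4 cuts → 4 fragments:
  21–50 → 30 bp
  51–79 → 29 bp
  80–129 → 50 bp
  130–149 then 1–20 → 20 + 20 = 40 bp
Sorted largest to smallest: 50, 40, 30, 29 bp.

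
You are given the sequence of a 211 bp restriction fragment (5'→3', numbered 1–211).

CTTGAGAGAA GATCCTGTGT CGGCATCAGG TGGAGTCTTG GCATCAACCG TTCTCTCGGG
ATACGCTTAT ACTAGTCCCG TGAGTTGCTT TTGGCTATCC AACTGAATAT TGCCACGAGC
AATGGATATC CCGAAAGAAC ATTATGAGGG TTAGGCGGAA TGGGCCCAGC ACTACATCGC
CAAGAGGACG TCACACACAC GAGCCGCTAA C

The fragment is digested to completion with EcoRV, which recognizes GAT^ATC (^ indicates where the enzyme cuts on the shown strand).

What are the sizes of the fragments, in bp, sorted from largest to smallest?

The EcoRV site (GATATC) starts at position 125.
EcoRV cuts after base 3 of each site, so after position 127.
Linear molecule, 1 cut → 2 fragments:
  1–127 → 127 bp
  128–211 → 84 bp
Sorted largest to smallest: 127, 84 bp.

127, 84 bp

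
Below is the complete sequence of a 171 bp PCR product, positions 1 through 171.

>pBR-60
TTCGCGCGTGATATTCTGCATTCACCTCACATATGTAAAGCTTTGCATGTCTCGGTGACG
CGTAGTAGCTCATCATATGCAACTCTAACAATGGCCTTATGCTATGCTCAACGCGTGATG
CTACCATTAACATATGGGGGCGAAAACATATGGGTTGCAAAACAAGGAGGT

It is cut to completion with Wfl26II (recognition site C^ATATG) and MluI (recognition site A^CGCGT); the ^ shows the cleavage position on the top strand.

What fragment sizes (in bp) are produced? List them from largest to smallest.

Wfl26II sites (CATATG) start at positions 30, 74, 131, 147.
Wfl26II cuts after the first base of each site, so after positions 30, 74, 131, 147.
MluI sites (ACGCGT) start at positions 58, 111.
MluI cuts after the first base of each site, so after positions 58, 111.
Combined cut positions: 30, 58, 74, 111, 131, 147.
Linear molecule, 6 cuts → 7 fragments:
  1–30 → 30 bp
  31–58 → 28 bp
  59–74 → 16 bp
  75–111 → 37 bp
  112–131 → 20 bp
  132–147 → 16 bp
  148–171 → 24 bp
Sorted largest to smallest: 37, 30, 28, 24, 20, 16, 16 bp.

37, 30, 28, 24, 20, 16, 16 bp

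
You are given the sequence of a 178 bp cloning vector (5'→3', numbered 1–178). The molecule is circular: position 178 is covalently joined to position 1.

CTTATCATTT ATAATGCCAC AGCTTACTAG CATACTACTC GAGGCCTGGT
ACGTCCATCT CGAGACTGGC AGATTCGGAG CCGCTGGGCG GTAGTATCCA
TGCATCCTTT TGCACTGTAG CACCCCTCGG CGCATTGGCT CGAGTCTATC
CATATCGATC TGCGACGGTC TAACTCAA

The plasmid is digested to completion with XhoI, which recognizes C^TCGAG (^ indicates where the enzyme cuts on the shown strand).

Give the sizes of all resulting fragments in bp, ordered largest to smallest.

XhoI sites (CTCGAG) start at positions 38, 59, 139.
XhoI cuts after the first base of each site, so after positions 38, 59, 139.
Circular molecule, 3 cuts → 3 fragments:
  39–59 → 21 bp
  60–139 → 80 bp
  140–178 then 1–38 → 39 + 38 = 77 bp
Sorted largest to smallest: 80, 77, 21 bp.

80, 77, 21 bp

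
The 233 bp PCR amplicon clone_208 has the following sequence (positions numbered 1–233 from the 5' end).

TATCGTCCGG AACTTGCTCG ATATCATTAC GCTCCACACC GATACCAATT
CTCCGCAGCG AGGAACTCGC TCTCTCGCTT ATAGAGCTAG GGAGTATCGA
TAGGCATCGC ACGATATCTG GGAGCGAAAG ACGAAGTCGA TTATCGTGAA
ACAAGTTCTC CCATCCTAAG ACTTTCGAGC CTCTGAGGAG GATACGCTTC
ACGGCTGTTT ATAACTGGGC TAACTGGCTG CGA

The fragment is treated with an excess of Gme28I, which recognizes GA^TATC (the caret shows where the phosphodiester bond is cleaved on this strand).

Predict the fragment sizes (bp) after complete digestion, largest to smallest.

119, 93, 21 bp

Gme28I sites (GATATC) start at positions 20, 113.
Gme28I cuts after base 2 of each site, so after positions 21, 114.
Linear molecule, 2 cuts → 3 fragments:
  1–21 → 21 bp
  22–114 → 93 bp
  115–233 → 119 bp
Sorted largest to smallest: 119, 93, 21 bp.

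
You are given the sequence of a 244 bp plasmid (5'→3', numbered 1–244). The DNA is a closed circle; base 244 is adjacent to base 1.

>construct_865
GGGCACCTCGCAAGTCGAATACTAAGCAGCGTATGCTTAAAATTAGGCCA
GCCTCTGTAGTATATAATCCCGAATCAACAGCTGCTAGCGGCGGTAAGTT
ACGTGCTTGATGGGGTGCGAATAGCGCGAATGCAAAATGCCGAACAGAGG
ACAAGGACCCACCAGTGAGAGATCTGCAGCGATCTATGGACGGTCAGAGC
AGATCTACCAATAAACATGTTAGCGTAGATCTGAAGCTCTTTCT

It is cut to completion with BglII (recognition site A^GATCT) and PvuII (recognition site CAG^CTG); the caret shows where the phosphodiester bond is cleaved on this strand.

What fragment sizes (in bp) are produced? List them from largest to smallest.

BglII sites (AGATCT) start at positions 170, 201, 227.
BglII cuts after the first base of each site, so after positions 170, 201, 227.
The PvuII site (CAGCTG) starts at position 79.
PvuII cuts after base 3 of each site, so after position 81.
Combined cut positions: 81, 170, 201, 227.
Circular molecule, 4 cuts → 4 fragments:
  82–170 → 89 bp
  171–201 → 31 bp
  202–227 → 26 bp
  228–244 then 1–81 → 17 + 81 = 98 bp
Sorted largest to smallest: 98, 89, 31, 26 bp.

98, 89, 31, 26 bp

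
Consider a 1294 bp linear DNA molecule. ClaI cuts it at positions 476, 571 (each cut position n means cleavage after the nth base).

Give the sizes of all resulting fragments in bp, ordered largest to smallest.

Linear molecule, 2 cuts → 3 fragments:
  476 − 0 = 476 bp
  571 − 476 = 95 bp
  1294 − 571 = 723 bp
Sorted largest to smallest: 723, 476, 95 bp.

723, 476, 95 bp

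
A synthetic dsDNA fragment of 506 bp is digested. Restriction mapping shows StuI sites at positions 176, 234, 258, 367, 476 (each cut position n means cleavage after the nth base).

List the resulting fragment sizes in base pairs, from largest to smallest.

176, 109, 109, 58, 30, 24 bp

Linear molecule, 5 cuts → 6 fragments:
  176 − 0 = 176 bp
  234 − 176 = 58 bp
  258 − 234 = 24 bp
  367 − 258 = 109 bp
  476 − 367 = 109 bp
  506 − 476 = 30 bp
Sorted largest to smallest: 176, 109, 109, 58, 30, 24 bp.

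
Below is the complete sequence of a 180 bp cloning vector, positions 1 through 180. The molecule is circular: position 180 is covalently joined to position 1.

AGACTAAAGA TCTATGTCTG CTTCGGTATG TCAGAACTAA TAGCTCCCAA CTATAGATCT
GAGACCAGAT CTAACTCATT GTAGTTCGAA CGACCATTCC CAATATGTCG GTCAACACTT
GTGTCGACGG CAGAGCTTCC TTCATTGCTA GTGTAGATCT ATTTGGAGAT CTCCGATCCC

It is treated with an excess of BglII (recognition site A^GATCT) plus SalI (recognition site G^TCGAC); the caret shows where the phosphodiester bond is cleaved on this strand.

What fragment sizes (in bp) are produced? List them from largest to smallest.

BglII sites (AGATCT) start at positions 8, 55, 67, 155, 167.
BglII cuts after the first base of each site, so after positions 8, 55, 67, 155, 167.
The SalI site (GTCGAC) starts at position 123.
SalI cuts after the first base of each site, so after position 123.
Combined cut positions: 8, 55, 67, 123, 155, 167.
Circular molecule, 6 cuts → 6 fragments:
  9–55 → 47 bp
  56–67 → 12 bp
  68–123 → 56 bp
  124–155 → 32 bp
  156–167 → 12 bp
  168–180 then 1–8 → 13 + 8 = 21 bp
Sorted largest to smallest: 56, 47, 32, 21, 12, 12 bp.

56, 47, 32, 21, 12, 12 bp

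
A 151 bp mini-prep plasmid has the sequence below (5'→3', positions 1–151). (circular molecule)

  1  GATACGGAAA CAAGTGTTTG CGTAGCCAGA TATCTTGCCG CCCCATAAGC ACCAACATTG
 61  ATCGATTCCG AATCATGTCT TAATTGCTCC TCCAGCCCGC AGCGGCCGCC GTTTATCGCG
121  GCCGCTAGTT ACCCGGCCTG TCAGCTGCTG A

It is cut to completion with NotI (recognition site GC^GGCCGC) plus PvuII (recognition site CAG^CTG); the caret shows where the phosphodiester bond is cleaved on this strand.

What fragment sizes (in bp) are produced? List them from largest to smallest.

110, 25, 16 bp

NotI sites (GCGGCCGC) start at positions 102, 118.
NotI cuts after base 2 of each site, so after positions 103, 119.
The PvuII site (CAGCTG) starts at position 142.
PvuII cuts after base 3 of each site, so after position 144.
Combined cut positions: 103, 119, 144.
Circular molecule, 3 cuts → 3 fragments:
  104–119 → 16 bp
  120–144 → 25 bp
  145–151 then 1–103 → 7 + 103 = 110 bp
Sorted largest to smallest: 110, 25, 16 bp.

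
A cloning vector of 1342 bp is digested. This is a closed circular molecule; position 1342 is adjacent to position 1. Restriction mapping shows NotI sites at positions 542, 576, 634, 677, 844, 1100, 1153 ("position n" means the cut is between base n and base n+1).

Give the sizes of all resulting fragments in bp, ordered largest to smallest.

Circular molecule, 7 cuts → 7 fragments:
  576 − 542 = 34 bp
  634 − 576 = 58 bp
  677 − 634 = 43 bp
  844 − 677 = 167 bp
  1100 − 844 = 256 bp
  1153 − 1100 = 53 bp
  wrap: 1342 − 1153 + 542 = 731 bp
Sorted largest to smallest: 731, 256, 167, 58, 53, 43, 34 bp.

731, 256, 167, 58, 53, 43, 34 bp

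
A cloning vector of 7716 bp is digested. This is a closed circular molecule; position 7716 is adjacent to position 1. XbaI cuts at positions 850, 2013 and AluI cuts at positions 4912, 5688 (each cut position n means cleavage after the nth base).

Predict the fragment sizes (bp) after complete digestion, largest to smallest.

Combined cut positions (sorted): 850, 2013, 4912, 5688.
Circular molecule, 4 cuts → 4 fragments:
  2013 − 850 = 1163 bp
  4912 − 2013 = 2899 bp
  5688 − 4912 = 776 bp
  wrap: 7716 − 5688 + 850 = 2878 bp
Sorted largest to smallest: 2899, 2878, 1163, 776 bp.

2899, 2878, 1163, 776 bp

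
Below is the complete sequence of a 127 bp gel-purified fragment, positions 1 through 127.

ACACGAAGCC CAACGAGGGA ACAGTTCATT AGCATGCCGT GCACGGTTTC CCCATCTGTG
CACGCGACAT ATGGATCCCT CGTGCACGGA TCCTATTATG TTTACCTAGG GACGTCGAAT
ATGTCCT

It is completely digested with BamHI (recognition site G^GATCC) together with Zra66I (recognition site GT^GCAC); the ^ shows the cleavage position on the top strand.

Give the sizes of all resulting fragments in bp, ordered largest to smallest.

40, 39, 19, 14, 10, 5 bp

BamHI sites (GGATCC) start at positions 73, 88.
BamHI cuts after the first base of each site, so after positions 73, 88.
Zra66I sites (GTGCAC) start at positions 39, 58, 82.
Zra66I cuts after base 2 of each site, so after positions 40, 59, 83.
Combined cut positions: 40, 59, 73, 83, 88.
Linear molecule, 5 cuts → 6 fragments:
  1–40 → 40 bp
  41–59 → 19 bp
  60–73 → 14 bp
  74–83 → 10 bp
  84–88 → 5 bp
  89–127 → 39 bp
Sorted largest to smallest: 40, 39, 19, 14, 10, 5 bp.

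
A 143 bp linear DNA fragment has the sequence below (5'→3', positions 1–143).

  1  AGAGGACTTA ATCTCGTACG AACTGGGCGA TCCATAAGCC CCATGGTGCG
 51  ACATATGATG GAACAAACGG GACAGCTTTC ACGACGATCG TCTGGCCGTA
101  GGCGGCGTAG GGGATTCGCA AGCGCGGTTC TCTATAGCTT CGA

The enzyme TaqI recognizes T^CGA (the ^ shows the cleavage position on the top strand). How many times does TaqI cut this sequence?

1

TCGA occurs starting at position 140.
TaqI cuts at 1 site.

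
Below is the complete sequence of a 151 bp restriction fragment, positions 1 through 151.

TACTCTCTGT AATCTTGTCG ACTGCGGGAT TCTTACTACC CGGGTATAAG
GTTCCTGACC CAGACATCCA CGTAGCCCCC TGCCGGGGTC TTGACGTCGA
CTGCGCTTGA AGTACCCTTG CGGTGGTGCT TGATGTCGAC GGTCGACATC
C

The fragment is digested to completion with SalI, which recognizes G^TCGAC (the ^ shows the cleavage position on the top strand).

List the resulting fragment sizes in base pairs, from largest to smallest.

79, 39, 17, 9, 7 bp

SalI sites (GTCGAC) start at positions 17, 96, 135, 142.
SalI cuts after the first base of each site, so after positions 17, 96, 135, 142.
Linear molecule, 4 cuts → 5 fragments:
  1–17 → 17 bp
  18–96 → 79 bp
  97–135 → 39 bp
  136–142 → 7 bp
  143–151 → 9 bp
Sorted largest to smallest: 79, 39, 17, 9, 7 bp.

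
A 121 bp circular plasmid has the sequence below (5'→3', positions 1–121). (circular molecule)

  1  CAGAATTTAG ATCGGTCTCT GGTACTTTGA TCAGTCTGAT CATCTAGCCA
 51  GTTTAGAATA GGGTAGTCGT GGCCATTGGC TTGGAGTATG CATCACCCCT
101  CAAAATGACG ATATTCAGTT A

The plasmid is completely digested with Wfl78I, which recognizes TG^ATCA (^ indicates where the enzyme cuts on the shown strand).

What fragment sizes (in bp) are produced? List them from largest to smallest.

112, 9 bp

Wfl78I sites (TGATCA) start at positions 28, 37.
Wfl78I cuts after base 2 of each site, so after positions 29, 38.
Circular molecule, 2 cuts → 2 fragments:
  30–38 → 9 bp
  39–121 then 1–29 → 83 + 29 = 112 bp
Sorted largest to smallest: 112, 9 bp.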